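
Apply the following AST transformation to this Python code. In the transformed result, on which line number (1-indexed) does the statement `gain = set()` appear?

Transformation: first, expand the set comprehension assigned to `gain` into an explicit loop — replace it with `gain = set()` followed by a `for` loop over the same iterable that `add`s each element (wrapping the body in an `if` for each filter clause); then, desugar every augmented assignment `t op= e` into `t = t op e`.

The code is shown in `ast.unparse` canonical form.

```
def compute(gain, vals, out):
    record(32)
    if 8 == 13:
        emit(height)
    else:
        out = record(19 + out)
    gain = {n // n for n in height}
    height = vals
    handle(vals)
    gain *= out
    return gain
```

7

Transformed code:
def compute(gain, vals, out):
    record(32)
    if 8 == 13:
        emit(height)
    else:
        out = record(19 + out)
    gain = set()
    for n in height:
        gain.add(n // n)
    height = vals
    handle(vals)
    gain = gain * out
    return gain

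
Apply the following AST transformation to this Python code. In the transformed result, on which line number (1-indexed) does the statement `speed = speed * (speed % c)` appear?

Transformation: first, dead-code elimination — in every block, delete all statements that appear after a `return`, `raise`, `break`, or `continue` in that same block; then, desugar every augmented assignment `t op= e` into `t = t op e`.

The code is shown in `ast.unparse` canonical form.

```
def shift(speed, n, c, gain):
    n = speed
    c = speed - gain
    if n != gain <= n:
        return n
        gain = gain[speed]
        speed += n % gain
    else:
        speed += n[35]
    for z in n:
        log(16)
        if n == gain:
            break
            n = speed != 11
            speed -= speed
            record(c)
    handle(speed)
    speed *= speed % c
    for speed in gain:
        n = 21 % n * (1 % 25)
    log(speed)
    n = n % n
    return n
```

Transformed code:
def shift(speed, n, c, gain):
    n = speed
    c = speed - gain
    if n != gain <= n:
        return n
    else:
        speed = speed + n[35]
    for z in n:
        log(16)
        if n == gain:
            break
    handle(speed)
    speed = speed * (speed % c)
    for speed in gain:
        n = 21 % n * (1 % 25)
    log(speed)
    n = n % n
    return n

13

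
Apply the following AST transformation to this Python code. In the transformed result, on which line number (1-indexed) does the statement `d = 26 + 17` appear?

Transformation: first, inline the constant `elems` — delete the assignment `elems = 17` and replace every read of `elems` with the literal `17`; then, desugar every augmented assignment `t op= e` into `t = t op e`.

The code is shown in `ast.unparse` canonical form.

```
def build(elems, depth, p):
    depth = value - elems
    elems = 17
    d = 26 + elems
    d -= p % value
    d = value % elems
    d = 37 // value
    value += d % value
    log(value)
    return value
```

Transformed code:
def build(elems, depth, p):
    depth = value - 17
    d = 26 + 17
    d = d - p % value
    d = value % 17
    d = 37 // value
    value = value + d % value
    log(value)
    return value

3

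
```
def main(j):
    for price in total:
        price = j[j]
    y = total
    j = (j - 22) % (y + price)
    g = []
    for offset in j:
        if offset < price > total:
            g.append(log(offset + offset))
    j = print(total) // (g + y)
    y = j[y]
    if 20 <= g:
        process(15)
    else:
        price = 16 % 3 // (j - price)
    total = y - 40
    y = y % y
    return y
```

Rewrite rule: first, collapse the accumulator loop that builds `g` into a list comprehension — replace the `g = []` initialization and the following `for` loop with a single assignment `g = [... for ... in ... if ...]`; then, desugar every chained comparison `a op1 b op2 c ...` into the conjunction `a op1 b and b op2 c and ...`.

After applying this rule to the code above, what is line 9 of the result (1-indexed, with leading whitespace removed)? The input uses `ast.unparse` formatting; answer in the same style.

Transformed code:
def main(j):
    for price in total:
        price = j[j]
    y = total
    j = (j - 22) % (y + price)
    g = [log(offset + offset) for offset in j if offset < price and price > total]
    j = print(total) // (g + y)
    y = j[y]
    if 20 <= g:
        process(15)
    else:
        price = 16 % 3 // (j - price)
    total = y - 40
    y = y % y
    return y

if 20 <= g:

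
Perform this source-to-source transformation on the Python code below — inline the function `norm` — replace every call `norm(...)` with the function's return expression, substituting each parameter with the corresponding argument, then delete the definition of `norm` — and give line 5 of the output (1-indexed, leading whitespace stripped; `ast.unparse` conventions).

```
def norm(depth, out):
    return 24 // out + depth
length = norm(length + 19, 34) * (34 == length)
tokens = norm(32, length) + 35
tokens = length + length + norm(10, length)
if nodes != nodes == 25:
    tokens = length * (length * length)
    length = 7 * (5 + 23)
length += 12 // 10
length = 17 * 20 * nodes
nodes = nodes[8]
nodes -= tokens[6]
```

tokens = length * (length * length)

Transformed code:
length = (24 // 34 + (length + 19)) * (34 == length)
tokens = 24 // length + 32 + 35
tokens = length + length + (24 // length + 10)
if nodes != nodes == 25:
    tokens = length * (length * length)
    length = 7 * (5 + 23)
length += 12 // 10
length = 17 * 20 * nodes
nodes = nodes[8]
nodes -= tokens[6]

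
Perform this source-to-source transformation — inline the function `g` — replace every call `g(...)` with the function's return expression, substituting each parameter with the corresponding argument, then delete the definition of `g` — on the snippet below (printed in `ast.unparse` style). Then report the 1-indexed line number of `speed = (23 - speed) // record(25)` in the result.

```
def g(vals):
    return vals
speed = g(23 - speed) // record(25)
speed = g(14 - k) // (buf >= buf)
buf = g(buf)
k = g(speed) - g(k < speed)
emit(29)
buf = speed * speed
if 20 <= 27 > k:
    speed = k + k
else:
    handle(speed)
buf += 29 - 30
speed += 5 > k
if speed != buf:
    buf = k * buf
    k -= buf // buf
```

Transformed code:
speed = (23 - speed) // record(25)
speed = (14 - k) // (buf >= buf)
buf = buf
k = speed - (k < speed)
emit(29)
buf = speed * speed
if 20 <= 27 > k:
    speed = k + k
else:
    handle(speed)
buf += 29 - 30
speed += 5 > k
if speed != buf:
    buf = k * buf
    k -= buf // buf

1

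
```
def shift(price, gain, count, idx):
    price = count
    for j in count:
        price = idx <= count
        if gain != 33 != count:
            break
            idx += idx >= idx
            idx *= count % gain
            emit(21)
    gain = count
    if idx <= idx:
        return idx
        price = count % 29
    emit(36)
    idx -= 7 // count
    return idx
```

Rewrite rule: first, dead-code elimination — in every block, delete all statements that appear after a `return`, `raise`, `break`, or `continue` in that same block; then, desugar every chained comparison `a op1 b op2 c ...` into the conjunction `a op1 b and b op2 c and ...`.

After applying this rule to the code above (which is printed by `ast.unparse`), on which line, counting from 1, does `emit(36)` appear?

Transformed code:
def shift(price, gain, count, idx):
    price = count
    for j in count:
        price = idx <= count
        if gain != 33 and 33 != count:
            break
    gain = count
    if idx <= idx:
        return idx
    emit(36)
    idx -= 7 // count
    return idx

10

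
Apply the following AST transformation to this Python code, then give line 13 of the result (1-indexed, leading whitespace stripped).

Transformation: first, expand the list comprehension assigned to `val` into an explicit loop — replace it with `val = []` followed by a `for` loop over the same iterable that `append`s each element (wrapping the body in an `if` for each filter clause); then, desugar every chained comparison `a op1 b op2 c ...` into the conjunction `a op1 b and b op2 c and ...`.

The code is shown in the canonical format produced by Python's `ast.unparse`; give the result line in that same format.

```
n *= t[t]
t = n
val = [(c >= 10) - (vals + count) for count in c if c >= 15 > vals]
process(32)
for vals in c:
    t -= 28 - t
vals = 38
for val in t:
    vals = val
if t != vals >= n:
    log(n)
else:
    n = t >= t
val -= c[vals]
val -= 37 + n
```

if t != vals and vals >= n:

Transformed code:
n *= t[t]
t = n
val = []
for count in c:
    if c >= 15 and 15 > vals:
        val.append((c >= 10) - (vals + count))
process(32)
for vals in c:
    t -= 28 - t
vals = 38
for val in t:
    vals = val
if t != vals and vals >= n:
    log(n)
else:
    n = t >= t
val -= c[vals]
val -= 37 + n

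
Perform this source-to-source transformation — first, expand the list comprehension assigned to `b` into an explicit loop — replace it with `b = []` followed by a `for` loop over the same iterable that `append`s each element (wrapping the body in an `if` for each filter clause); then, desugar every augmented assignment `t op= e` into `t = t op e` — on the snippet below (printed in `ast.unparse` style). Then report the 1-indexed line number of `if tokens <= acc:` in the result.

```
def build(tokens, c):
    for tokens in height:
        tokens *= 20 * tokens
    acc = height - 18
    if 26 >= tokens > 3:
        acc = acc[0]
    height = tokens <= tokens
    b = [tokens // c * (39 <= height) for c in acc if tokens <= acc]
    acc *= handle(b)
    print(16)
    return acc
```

Transformed code:
def build(tokens, c):
    for tokens in height:
        tokens = tokens * (20 * tokens)
    acc = height - 18
    if 26 >= tokens > 3:
        acc = acc[0]
    height = tokens <= tokens
    b = []
    for c in acc:
        if tokens <= acc:
            b.append(tokens // c * (39 <= height))
    acc = acc * handle(b)
    print(16)
    return acc

10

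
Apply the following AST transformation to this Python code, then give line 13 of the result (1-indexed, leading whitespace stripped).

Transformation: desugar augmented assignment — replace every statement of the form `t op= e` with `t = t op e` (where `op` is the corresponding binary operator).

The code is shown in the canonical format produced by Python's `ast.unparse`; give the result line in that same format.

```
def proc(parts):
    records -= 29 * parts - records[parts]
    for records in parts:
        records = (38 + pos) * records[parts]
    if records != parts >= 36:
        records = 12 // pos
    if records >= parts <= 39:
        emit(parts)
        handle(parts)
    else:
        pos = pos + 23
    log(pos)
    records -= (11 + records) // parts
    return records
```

Transformed code:
def proc(parts):
    records = records - (29 * parts - records[parts])
    for records in parts:
        records = (38 + pos) * records[parts]
    if records != parts >= 36:
        records = 12 // pos
    if records >= parts <= 39:
        emit(parts)
        handle(parts)
    else:
        pos = pos + 23
    log(pos)
    records = records - (11 + records) // parts
    return records

records = records - (11 + records) // parts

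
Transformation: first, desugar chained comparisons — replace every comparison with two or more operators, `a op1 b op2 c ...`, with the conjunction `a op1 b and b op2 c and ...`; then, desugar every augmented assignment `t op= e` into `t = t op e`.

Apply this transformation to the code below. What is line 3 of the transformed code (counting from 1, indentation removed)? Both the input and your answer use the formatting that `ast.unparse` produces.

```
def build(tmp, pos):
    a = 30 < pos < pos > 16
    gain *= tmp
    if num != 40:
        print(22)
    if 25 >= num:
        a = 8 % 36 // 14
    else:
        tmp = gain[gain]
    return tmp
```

gain = gain * tmp

Transformed code:
def build(tmp, pos):
    a = 30 < pos and pos < pos and (pos > 16)
    gain = gain * tmp
    if num != 40:
        print(22)
    if 25 >= num:
        a = 8 % 36 // 14
    else:
        tmp = gain[gain]
    return tmp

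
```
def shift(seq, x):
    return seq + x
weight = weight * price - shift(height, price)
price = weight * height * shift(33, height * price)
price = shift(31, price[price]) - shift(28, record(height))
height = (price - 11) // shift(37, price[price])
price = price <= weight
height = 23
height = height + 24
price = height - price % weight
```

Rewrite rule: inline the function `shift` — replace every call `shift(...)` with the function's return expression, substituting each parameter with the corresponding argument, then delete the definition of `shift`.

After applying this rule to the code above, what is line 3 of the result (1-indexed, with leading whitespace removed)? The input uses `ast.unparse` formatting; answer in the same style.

Transformed code:
weight = weight * price - (height + price)
price = weight * height * (33 + height * price)
price = 31 + price[price] - (28 + record(height))
height = (price - 11) // (37 + price[price])
price = price <= weight
height = 23
height = height + 24
price = height - price % weight

price = 31 + price[price] - (28 + record(height))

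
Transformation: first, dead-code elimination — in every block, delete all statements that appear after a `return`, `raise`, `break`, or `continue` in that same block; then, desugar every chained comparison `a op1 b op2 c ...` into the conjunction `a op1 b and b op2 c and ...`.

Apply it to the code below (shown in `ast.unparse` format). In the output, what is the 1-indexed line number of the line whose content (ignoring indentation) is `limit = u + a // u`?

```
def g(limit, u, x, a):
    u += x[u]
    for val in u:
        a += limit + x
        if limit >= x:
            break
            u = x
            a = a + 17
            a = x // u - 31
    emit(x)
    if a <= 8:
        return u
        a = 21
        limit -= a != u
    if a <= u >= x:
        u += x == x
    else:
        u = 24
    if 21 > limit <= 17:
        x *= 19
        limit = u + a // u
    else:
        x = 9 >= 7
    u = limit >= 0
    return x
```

16

Transformed code:
def g(limit, u, x, a):
    u += x[u]
    for val in u:
        a += limit + x
        if limit >= x:
            break
    emit(x)
    if a <= 8:
        return u
    if a <= u and u >= x:
        u += x == x
    else:
        u = 24
    if 21 > limit and limit <= 17:
        x *= 19
        limit = u + a // u
    else:
        x = 9 >= 7
    u = limit >= 0
    return x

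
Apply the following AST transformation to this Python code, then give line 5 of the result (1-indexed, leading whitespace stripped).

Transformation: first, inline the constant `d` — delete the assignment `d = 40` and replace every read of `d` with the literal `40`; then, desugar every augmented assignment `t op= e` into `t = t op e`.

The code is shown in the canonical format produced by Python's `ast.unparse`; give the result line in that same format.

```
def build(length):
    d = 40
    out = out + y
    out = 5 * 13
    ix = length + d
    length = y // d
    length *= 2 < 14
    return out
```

length = y // 40

Transformed code:
def build(length):
    out = out + y
    out = 5 * 13
    ix = length + 40
    length = y // 40
    length = length * (2 < 14)
    return out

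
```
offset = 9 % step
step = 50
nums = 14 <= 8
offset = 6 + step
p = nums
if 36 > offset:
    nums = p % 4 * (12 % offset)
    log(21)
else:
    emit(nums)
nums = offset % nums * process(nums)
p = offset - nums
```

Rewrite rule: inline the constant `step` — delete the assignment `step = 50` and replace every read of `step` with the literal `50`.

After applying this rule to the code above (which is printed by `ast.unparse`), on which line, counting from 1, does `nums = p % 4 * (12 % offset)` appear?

6

Transformed code:
offset = 9 % 50
nums = 14 <= 8
offset = 6 + 50
p = nums
if 36 > offset:
    nums = p % 4 * (12 % offset)
    log(21)
else:
    emit(nums)
nums = offset % nums * process(nums)
p = offset - nums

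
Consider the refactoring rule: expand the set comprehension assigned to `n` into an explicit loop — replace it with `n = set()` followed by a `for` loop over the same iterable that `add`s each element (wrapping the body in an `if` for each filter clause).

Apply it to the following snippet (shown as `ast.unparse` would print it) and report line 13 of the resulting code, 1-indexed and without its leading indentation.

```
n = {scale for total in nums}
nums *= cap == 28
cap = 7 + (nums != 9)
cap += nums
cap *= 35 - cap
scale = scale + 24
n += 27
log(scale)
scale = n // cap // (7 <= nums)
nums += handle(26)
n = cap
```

n = cap

Transformed code:
n = set()
for total in nums:
    n.add(scale)
nums *= cap == 28
cap = 7 + (nums != 9)
cap += nums
cap *= 35 - cap
scale = scale + 24
n += 27
log(scale)
scale = n // cap // (7 <= nums)
nums += handle(26)
n = cap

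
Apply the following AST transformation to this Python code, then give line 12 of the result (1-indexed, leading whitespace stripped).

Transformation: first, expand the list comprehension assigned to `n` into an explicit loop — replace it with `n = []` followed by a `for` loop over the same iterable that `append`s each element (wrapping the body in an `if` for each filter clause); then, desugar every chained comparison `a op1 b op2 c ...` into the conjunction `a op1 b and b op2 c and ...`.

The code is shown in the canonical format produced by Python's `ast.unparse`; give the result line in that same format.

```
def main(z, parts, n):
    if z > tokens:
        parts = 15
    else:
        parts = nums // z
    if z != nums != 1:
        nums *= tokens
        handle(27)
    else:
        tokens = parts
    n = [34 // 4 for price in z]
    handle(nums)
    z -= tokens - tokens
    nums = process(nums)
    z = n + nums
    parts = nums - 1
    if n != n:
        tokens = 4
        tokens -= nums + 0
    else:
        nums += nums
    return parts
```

Transformed code:
def main(z, parts, n):
    if z > tokens:
        parts = 15
    else:
        parts = nums // z
    if z != nums and nums != 1:
        nums *= tokens
        handle(27)
    else:
        tokens = parts
    n = []
    for price in z:
        n.append(34 // 4)
    handle(nums)
    z -= tokens - tokens
    nums = process(nums)
    z = n + nums
    parts = nums - 1
    if n != n:
        tokens = 4
        tokens -= nums + 0
    else:
        nums += nums
    return parts

for price in z:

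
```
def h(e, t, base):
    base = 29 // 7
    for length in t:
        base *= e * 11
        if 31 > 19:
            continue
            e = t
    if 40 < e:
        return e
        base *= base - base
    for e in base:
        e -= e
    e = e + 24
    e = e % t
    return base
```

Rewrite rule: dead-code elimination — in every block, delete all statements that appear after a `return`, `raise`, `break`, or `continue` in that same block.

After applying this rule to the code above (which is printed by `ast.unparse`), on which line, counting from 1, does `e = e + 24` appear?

11

Transformed code:
def h(e, t, base):
    base = 29 // 7
    for length in t:
        base *= e * 11
        if 31 > 19:
            continue
    if 40 < e:
        return e
    for e in base:
        e -= e
    e = e + 24
    e = e % t
    return base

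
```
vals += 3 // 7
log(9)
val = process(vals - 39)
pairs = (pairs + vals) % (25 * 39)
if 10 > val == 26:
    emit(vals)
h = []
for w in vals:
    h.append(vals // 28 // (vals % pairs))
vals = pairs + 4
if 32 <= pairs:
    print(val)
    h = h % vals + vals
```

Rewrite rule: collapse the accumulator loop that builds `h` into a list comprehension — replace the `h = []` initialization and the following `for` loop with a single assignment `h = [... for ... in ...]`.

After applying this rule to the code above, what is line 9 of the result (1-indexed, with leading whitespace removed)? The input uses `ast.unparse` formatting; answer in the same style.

if 32 <= pairs:

Transformed code:
vals += 3 // 7
log(9)
val = process(vals - 39)
pairs = (pairs + vals) % (25 * 39)
if 10 > val == 26:
    emit(vals)
h = [vals // 28 // (vals % pairs) for w in vals]
vals = pairs + 4
if 32 <= pairs:
    print(val)
    h = h % vals + vals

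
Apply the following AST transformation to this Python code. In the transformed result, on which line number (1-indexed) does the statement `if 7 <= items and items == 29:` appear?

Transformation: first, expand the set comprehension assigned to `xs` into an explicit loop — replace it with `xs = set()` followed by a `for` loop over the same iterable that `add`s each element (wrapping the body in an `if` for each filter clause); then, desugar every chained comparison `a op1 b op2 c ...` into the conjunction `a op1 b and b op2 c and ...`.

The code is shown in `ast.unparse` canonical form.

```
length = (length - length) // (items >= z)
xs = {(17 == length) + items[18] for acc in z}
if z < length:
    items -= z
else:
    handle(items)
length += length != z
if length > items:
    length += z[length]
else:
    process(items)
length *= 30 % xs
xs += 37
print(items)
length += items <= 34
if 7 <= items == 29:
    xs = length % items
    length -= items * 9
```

Transformed code:
length = (length - length) // (items >= z)
xs = set()
for acc in z:
    xs.add((17 == length) + items[18])
if z < length:
    items -= z
else:
    handle(items)
length += length != z
if length > items:
    length += z[length]
else:
    process(items)
length *= 30 % xs
xs += 37
print(items)
length += items <= 34
if 7 <= items and items == 29:
    xs = length % items
    length -= items * 9

18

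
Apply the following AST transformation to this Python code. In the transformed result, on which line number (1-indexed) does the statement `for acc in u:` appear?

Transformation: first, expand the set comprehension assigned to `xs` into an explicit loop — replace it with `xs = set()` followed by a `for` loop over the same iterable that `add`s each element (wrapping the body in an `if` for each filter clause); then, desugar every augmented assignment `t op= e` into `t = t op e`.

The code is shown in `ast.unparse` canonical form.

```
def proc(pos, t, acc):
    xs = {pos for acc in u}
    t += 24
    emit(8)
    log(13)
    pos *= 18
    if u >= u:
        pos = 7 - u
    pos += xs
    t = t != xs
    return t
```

Transformed code:
def proc(pos, t, acc):
    xs = set()
    for acc in u:
        xs.add(pos)
    t = t + 24
    emit(8)
    log(13)
    pos = pos * 18
    if u >= u:
        pos = 7 - u
    pos = pos + xs
    t = t != xs
    return t

3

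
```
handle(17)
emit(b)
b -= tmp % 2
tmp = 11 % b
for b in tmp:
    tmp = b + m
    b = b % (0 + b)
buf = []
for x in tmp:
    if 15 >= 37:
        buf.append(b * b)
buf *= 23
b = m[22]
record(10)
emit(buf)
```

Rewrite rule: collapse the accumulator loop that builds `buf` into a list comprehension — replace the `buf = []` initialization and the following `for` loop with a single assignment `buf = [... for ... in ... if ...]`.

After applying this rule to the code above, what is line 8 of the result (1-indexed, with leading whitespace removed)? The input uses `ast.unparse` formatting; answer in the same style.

Transformed code:
handle(17)
emit(b)
b -= tmp % 2
tmp = 11 % b
for b in tmp:
    tmp = b + m
    b = b % (0 + b)
buf = [b * b for x in tmp if 15 >= 37]
buf *= 23
b = m[22]
record(10)
emit(buf)

buf = [b * b for x in tmp if 15 >= 37]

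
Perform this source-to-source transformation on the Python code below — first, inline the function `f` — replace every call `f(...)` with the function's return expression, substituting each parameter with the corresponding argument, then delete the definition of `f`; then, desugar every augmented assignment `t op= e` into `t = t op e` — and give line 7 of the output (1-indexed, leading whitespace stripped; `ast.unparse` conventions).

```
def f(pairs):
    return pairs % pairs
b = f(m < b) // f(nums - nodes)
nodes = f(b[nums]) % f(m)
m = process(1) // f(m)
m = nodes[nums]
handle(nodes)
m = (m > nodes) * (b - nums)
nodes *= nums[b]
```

nodes = nodes * nums[b]

Transformed code:
b = (m < b) % (m < b) // ((nums - nodes) % (nums - nodes))
nodes = b[nums] % b[nums] % (m % m)
m = process(1) // (m % m)
m = nodes[nums]
handle(nodes)
m = (m > nodes) * (b - nums)
nodes = nodes * nums[b]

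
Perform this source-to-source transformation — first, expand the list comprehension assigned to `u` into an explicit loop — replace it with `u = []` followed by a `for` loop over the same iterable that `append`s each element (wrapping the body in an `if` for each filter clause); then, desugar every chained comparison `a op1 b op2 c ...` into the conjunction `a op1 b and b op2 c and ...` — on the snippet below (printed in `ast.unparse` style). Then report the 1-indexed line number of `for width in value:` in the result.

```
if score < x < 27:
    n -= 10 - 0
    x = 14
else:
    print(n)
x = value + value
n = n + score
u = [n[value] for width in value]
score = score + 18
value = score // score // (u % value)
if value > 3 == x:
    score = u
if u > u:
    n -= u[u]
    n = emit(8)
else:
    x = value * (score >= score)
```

9

Transformed code:
if score < x and x < 27:
    n -= 10 - 0
    x = 14
else:
    print(n)
x = value + value
n = n + score
u = []
for width in value:
    u.append(n[value])
score = score + 18
value = score // score // (u % value)
if value > 3 and 3 == x:
    score = u
if u > u:
    n -= u[u]
    n = emit(8)
else:
    x = value * (score >= score)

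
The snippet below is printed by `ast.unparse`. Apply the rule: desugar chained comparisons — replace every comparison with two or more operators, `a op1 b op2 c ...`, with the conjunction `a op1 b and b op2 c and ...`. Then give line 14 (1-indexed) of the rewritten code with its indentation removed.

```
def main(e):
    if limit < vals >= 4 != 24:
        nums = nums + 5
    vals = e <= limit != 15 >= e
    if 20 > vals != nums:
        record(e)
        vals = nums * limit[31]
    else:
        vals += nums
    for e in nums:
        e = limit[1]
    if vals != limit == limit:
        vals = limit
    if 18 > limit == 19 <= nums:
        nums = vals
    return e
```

Transformed code:
def main(e):
    if limit < vals and vals >= 4 and (4 != 24):
        nums = nums + 5
    vals = e <= limit and limit != 15 and (15 >= e)
    if 20 > vals and vals != nums:
        record(e)
        vals = nums * limit[31]
    else:
        vals += nums
    for e in nums:
        e = limit[1]
    if vals != limit and limit == limit:
        vals = limit
    if 18 > limit and limit == 19 and (19 <= nums):
        nums = vals
    return e

if 18 > limit and limit == 19 and (19 <= nums):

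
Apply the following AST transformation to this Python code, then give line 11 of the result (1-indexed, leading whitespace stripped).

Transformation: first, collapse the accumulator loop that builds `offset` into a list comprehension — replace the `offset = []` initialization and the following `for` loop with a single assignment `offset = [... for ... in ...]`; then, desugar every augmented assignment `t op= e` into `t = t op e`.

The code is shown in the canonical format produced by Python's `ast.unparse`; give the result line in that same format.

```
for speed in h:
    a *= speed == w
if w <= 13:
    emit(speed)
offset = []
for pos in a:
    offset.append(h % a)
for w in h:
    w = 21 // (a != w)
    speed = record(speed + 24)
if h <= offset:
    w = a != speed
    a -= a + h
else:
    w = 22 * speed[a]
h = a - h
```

Transformed code:
for speed in h:
    a = a * (speed == w)
if w <= 13:
    emit(speed)
offset = [h % a for pos in a]
for w in h:
    w = 21 // (a != w)
    speed = record(speed + 24)
if h <= offset:
    w = a != speed
    a = a - (a + h)
else:
    w = 22 * speed[a]
h = a - h

a = a - (a + h)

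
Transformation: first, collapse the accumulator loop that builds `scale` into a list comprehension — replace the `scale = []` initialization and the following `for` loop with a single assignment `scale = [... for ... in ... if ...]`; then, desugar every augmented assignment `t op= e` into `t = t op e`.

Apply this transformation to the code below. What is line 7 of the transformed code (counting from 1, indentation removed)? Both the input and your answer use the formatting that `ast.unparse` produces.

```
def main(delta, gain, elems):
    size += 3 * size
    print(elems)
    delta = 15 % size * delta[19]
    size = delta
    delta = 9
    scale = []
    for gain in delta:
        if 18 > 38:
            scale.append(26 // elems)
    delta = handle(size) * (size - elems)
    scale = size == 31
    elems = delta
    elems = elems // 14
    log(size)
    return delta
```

Transformed code:
def main(delta, gain, elems):
    size = size + 3 * size
    print(elems)
    delta = 15 % size * delta[19]
    size = delta
    delta = 9
    scale = [26 // elems for gain in delta if 18 > 38]
    delta = handle(size) * (size - elems)
    scale = size == 31
    elems = delta
    elems = elems // 14
    log(size)
    return delta

scale = [26 // elems for gain in delta if 18 > 38]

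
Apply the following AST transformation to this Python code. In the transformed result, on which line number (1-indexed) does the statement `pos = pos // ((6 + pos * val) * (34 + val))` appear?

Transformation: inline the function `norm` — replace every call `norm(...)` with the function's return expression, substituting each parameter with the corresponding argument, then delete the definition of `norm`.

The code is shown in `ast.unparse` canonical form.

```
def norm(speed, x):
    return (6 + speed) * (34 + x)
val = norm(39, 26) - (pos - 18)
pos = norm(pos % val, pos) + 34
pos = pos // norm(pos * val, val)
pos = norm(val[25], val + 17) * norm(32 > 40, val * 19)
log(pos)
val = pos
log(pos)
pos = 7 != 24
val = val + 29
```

Transformed code:
val = (6 + 39) * (34 + 26) - (pos - 18)
pos = (6 + pos % val) * (34 + pos) + 34
pos = pos // ((6 + pos * val) * (34 + val))
pos = (6 + val[25]) * (34 + (val + 17)) * ((6 + (32 > 40)) * (34 + val * 19))
log(pos)
val = pos
log(pos)
pos = 7 != 24
val = val + 29

3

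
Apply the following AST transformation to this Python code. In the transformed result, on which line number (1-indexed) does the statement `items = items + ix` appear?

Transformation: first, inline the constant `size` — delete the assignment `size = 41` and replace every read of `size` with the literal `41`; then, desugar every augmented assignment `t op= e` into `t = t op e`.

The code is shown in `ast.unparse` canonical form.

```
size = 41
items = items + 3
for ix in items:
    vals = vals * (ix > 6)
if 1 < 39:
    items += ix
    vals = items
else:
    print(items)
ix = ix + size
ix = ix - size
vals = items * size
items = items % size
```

Transformed code:
items = items + 3
for ix in items:
    vals = vals * (ix > 6)
if 1 < 39:
    items = items + ix
    vals = items
else:
    print(items)
ix = ix + 41
ix = ix - 41
vals = items * 41
items = items % 41

5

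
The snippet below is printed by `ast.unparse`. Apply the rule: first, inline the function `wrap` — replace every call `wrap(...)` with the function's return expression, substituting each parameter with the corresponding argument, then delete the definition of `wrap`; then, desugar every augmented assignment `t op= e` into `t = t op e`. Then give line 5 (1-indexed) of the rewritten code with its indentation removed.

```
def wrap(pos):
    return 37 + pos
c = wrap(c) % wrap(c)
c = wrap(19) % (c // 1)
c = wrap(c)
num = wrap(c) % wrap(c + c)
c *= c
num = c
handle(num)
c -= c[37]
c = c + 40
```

Transformed code:
c = (37 + c) % (37 + c)
c = (37 + 19) % (c // 1)
c = 37 + c
num = (37 + c) % (37 + (c + c))
c = c * c
num = c
handle(num)
c = c - c[37]
c = c + 40

c = c * c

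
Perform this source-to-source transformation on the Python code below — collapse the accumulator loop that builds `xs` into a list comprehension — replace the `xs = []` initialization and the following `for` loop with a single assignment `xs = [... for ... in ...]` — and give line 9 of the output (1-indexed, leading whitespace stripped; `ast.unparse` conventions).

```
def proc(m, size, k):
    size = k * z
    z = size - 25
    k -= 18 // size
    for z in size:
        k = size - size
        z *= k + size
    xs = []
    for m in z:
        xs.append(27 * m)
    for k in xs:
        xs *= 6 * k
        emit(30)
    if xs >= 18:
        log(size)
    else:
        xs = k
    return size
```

Transformed code:
def proc(m, size, k):
    size = k * z
    z = size - 25
    k -= 18 // size
    for z in size:
        k = size - size
        z *= k + size
    xs = [27 * m for m in z]
    for k in xs:
        xs *= 6 * k
        emit(30)
    if xs >= 18:
        log(size)
    else:
        xs = k
    return size

for k in xs:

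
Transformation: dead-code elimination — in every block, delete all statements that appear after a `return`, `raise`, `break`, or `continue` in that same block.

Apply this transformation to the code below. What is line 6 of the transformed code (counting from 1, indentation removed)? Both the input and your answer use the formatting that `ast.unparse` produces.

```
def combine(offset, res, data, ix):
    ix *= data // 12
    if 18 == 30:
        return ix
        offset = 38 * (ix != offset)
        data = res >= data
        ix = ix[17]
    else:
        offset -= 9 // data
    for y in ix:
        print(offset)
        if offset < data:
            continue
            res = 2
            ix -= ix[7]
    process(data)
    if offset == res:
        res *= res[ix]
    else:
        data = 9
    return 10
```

Transformed code:
def combine(offset, res, data, ix):
    ix *= data // 12
    if 18 == 30:
        return ix
    else:
        offset -= 9 // data
    for y in ix:
        print(offset)
        if offset < data:
            continue
    process(data)
    if offset == res:
        res *= res[ix]
    else:
        data = 9
    return 10

offset -= 9 // data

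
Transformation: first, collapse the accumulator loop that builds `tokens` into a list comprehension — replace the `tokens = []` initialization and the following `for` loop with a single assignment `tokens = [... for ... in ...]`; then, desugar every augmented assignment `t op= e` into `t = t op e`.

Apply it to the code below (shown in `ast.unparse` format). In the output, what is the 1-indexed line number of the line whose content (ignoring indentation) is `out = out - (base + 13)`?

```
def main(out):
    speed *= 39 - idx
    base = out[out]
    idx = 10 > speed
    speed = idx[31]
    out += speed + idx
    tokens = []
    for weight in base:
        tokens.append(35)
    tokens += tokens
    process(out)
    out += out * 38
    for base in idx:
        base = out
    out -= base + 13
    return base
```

Transformed code:
def main(out):
    speed = speed * (39 - idx)
    base = out[out]
    idx = 10 > speed
    speed = idx[31]
    out = out + (speed + idx)
    tokens = [35 for weight in base]
    tokens = tokens + tokens
    process(out)
    out = out + out * 38
    for base in idx:
        base = out
    out = out - (base + 13)
    return base

13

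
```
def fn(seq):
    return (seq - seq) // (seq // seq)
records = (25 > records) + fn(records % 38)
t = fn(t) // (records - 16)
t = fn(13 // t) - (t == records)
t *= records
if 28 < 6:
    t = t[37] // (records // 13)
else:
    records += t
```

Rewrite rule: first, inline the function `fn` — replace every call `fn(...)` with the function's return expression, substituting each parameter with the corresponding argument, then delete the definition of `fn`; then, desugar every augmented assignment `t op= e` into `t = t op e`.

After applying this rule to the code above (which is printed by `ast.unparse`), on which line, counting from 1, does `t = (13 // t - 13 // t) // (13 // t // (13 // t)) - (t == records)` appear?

3

Transformed code:
records = (25 > records) + (records % 38 - records % 38) // (records % 38 // (records % 38))
t = (t - t) // (t // t) // (records - 16)
t = (13 // t - 13 // t) // (13 // t // (13 // t)) - (t == records)
t = t * records
if 28 < 6:
    t = t[37] // (records // 13)
else:
    records = records + t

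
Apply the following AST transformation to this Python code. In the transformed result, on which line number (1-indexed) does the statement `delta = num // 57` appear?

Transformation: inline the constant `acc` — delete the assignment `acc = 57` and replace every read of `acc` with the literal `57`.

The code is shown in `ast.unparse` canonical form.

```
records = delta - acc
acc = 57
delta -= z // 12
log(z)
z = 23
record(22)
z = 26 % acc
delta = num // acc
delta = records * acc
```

Transformed code:
records = delta - 57
delta -= z // 12
log(z)
z = 23
record(22)
z = 26 % 57
delta = num // 57
delta = records * 57

7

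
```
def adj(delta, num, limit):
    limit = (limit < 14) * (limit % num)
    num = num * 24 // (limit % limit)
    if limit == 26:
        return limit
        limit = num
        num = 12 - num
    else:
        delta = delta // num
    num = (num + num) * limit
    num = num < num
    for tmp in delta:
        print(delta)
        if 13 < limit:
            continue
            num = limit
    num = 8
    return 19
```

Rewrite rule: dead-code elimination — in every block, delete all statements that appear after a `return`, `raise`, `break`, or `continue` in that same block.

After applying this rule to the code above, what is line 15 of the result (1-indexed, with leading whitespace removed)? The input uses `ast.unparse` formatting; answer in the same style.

Transformed code:
def adj(delta, num, limit):
    limit = (limit < 14) * (limit % num)
    num = num * 24 // (limit % limit)
    if limit == 26:
        return limit
    else:
        delta = delta // num
    num = (num + num) * limit
    num = num < num
    for tmp in delta:
        print(delta)
        if 13 < limit:
            continue
    num = 8
    return 19

return 19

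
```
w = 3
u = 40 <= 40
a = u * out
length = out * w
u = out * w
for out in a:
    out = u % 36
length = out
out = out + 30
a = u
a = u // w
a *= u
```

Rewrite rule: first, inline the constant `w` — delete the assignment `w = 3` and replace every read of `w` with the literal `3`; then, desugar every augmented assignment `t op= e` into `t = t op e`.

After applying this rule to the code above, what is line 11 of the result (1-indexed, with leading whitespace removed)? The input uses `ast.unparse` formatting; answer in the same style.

Transformed code:
u = 40 <= 40
a = u * out
length = out * 3
u = out * 3
for out in a:
    out = u % 36
length = out
out = out + 30
a = u
a = u // 3
a = a * u

a = a * u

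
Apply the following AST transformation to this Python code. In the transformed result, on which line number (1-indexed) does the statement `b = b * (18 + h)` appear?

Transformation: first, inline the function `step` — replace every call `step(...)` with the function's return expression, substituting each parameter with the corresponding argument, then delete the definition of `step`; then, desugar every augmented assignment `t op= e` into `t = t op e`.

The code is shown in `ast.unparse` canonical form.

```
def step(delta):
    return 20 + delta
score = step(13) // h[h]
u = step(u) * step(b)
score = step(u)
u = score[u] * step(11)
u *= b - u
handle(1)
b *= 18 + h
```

Transformed code:
score = (20 + 13) // h[h]
u = (20 + u) * (20 + b)
score = 20 + u
u = score[u] * (20 + 11)
u = u * (b - u)
handle(1)
b = b * (18 + h)

7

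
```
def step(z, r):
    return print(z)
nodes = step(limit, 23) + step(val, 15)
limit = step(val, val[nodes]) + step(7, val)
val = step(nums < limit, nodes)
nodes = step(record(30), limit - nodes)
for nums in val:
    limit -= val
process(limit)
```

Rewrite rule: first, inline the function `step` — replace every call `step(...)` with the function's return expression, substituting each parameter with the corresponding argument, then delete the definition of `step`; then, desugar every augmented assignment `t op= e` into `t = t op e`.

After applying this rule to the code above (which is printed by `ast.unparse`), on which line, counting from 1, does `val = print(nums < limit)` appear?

3

Transformed code:
nodes = print(limit) + print(val)
limit = print(val) + print(7)
val = print(nums < limit)
nodes = print(record(30))
for nums in val:
    limit = limit - val
process(limit)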